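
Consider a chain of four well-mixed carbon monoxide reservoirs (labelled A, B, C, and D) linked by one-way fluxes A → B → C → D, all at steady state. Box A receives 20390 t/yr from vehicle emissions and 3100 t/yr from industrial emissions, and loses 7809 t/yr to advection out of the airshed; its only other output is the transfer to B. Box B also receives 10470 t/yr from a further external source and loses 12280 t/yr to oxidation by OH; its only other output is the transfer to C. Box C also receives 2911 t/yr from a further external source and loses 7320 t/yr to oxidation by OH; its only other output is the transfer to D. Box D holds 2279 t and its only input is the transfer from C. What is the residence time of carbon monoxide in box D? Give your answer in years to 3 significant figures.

Box A: F(A→B) = (20390 + 3100) − 7809 = 15681 t/yr.
Box B: F(B→C) = (15681 + 10470) − 12280 = 13871 t/yr.
Box C: F(C→D) = (13871 + 2911) − 7320 = 9462.0 t/yr.
Box D throughput = its input = 9462.0 t/yr; τ = 2279 / 9462.0 = 0.2409 yr.

0.241 yr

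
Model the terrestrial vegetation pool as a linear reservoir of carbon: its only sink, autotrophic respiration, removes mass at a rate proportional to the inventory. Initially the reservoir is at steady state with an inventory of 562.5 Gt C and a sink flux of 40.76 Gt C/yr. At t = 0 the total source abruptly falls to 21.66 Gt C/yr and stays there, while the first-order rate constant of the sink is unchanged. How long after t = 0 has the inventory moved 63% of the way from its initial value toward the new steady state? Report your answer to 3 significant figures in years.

13.7 yr

τ = M₀/F₀ = 562.5/40.76 = 13.80 yr.
The remaining gap fraction is e^(−t/τ); 63% covered ⇒ e^(−t/τ) = 0.370.
t = −τ ln(0.370) = 13.80 × 0.9943 = 13.72 yr.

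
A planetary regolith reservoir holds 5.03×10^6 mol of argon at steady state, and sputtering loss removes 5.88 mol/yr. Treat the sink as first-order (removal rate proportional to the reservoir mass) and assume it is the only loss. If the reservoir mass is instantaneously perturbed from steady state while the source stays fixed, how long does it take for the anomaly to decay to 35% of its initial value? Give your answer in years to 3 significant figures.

For a linear reservoir the anomaly decays as exp(−t/τ) with τ = M/F = 5.03×10^6/5.88 = 855400 yr.
exp(−t/τ) = 0.35 ⇒ t = −τ ln(0.35) = 855400 × 1.050 = 898100 yr.

898000 yr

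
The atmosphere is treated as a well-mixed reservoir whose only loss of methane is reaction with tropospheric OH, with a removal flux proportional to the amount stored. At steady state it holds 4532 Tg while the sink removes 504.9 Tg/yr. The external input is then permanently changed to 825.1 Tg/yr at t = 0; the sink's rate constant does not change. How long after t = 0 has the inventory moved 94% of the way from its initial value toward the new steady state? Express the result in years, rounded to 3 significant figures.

τ = M₀/F₀ = 4532/504.9 = 8.976 yr.
The remaining gap fraction is e^(−t/τ); 94% covered ⇒ e^(−t/τ) = 0.0600.
t = −τ ln(0.0600) = 8.976 × 2.813 = 25.25 yr.

25.3 yr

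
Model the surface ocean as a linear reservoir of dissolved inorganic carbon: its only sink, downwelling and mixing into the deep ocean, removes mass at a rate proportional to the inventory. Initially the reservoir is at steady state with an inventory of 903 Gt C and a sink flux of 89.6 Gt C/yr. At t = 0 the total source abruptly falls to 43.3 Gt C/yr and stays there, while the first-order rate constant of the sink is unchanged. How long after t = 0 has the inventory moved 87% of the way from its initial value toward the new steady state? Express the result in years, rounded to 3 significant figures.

τ = M₀/F₀ = 903/89.6 = 10.08 yr.
The remaining gap fraction is e^(−t/τ); 87% covered ⇒ e^(−t/τ) = 0.130.
t = −τ ln(0.130) = 10.08 × 2.040 = 20.56 yr.

20.6 yr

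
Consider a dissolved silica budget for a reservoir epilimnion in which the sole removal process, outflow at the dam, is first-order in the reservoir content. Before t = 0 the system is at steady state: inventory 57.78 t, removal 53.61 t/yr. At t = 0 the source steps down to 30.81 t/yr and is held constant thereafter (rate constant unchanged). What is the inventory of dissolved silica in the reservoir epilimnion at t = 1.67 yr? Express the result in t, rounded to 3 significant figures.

38.4 t

τ = M₀/F₀ = 57.78/53.61 = 1.078 yr; rate constant k = 1/τ.
New steady state M_∞ = F₁/k = F₁·τ = 30.81 × 1.078 = 33.207 t.
M(t) = M_∞ + (M₀ − M_∞)·e^(−t/τ); t/τ = 1.67/1.078 = 1.549, so e^(−t/τ) = 0.2124.
M(t) = 33.207 + 24.57 × 0.2124 = 38.425 t.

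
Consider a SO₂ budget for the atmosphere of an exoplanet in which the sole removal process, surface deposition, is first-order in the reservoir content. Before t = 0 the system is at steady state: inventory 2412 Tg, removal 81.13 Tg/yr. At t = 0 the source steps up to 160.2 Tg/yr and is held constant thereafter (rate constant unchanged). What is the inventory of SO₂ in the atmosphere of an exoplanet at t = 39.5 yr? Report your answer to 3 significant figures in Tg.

4140 Tg

The sink rate constant is k = F₀/M₀ = 81.13/2412 = 0.03364 yr⁻¹.
Solving dM/dt = F₁ − kM with M(0) = M₀ gives M(t) = F₁/k + (M₀ − F₁/k)·e^(−kt).
F₁/k = 160.2/0.03364 = 4762.8 Tg; kt = 0.03364 × 39.5 = 1.329, e^(−kt) = 0.2648.
M(39.5) = 4762.8 + (2412 − 4762.8) × 0.2648 = 4762.8 − 622.6 = 4140.2 Tg.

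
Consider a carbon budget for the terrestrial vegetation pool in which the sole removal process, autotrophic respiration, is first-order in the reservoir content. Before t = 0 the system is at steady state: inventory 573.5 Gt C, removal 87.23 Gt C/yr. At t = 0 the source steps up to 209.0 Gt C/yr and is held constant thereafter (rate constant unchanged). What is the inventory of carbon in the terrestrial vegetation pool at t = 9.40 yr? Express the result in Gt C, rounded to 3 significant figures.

1180 Gt C

τ = M₀/F₀ = 573.5/87.23 = 6.575 yr; rate constant k = 1/τ.
New steady state M_∞ = F₁/k = F₁·τ = 209.0 × 6.575 = 1374.1 Gt C.
M(t) = M_∞ + (M₀ − M_∞)·e^(−t/τ); t/τ = 9.40/6.575 = 1.430, so e^(−t/τ) = 0.2394.
M(t) = 1374.1 − 800.6 × 0.2394 = 1182.5 Gt C.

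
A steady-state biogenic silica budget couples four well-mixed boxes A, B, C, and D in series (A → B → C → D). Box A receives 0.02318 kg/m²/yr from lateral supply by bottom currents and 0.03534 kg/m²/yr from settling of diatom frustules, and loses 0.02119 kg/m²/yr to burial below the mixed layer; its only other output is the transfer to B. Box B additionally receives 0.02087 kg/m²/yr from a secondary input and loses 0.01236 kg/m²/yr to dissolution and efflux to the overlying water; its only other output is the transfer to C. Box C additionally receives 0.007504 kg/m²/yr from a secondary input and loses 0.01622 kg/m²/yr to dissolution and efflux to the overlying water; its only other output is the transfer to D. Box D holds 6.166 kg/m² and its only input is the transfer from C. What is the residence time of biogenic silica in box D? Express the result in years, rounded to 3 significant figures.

Box A: F(A→B) = (0.02318 + 0.03534) − 0.02119 = 0.037330 kg/m²/yr.
Box B: F(B→C) = (0.037330 + 0.02087) − 0.01236 = 0.045840 kg/m²/yr.
Box C: F(C→D) = (0.045840 + 0.007504) − 0.01622 = 0.037124 kg/m²/yr.
Box D throughput = its input = 0.037124 kg/m²/yr; τ = 6.166 / 0.037124 = 166.1 yr.

166 yr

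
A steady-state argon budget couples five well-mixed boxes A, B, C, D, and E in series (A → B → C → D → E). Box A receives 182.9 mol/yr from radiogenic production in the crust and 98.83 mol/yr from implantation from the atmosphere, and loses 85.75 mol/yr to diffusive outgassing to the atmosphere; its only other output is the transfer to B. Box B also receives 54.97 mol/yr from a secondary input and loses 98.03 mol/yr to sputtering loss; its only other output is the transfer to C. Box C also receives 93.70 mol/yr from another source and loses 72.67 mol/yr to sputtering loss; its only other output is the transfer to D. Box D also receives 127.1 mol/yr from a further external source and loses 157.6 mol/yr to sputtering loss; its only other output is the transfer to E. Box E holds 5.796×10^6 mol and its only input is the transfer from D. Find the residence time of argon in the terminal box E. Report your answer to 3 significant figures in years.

40400 yr

Box A: F(A→B) = (182.9 + 98.83) − 85.75 = 195.98 mol/yr.
Box B: F(B→C) = (195.98 + 54.97) − 98.03 = 152.92 mol/yr.
Box C: F(C→D) = (152.92 + 93.70) − 72.67 = 173.95 mol/yr.
Box D: F(D→E) = (173.95 + 127.1) − 157.6 = 143.45 mol/yr.
Box E throughput = its input = 143.45 mol/yr; τ = 5.796×10^6 / 143.45 = 40400 yr.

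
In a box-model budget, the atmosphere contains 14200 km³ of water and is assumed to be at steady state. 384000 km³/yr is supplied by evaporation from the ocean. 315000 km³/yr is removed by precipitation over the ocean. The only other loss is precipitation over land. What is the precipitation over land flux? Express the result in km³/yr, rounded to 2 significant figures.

69000 km³/yr

At steady state ΣF_in = ΣF_out.
ΣF_in = 384000 km³/yr.
Precipitation over land flux = ΣF_in − (315000) = 384000 − 315000 = 69000 km³/yr.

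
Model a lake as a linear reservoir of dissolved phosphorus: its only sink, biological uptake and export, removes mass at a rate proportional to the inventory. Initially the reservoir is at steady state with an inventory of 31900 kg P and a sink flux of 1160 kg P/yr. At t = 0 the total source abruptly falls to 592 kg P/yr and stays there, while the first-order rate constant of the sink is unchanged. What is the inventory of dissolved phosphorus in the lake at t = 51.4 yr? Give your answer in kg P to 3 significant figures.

The sink rate constant is k = F₀/M₀ = 1160/31900 = 0.03636 yr⁻¹.
Solving dM/dt = F₁ − kM with M(0) = M₀ gives M(t) = F₁/k + (M₀ − F₁/k)·e^(−kt).
F₁/k = 592/0.03636 = 16280 kg P; kt = 0.03636 × 51.4 = 1.869, e^(−kt) = 0.1543.
M(51.4) = 16280 + (31900 − 16280) × 0.1543 = 16280 + 2410 = 18690 kg P.

18700 kg P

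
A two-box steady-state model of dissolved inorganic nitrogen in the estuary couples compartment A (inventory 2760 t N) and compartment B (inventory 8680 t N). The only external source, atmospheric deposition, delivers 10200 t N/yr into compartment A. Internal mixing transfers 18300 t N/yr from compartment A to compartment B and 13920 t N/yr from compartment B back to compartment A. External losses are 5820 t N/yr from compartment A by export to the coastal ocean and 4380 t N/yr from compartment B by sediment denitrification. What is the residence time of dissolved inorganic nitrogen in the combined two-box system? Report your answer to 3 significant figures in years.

1.12 yr

Residence time in the combined system uses the total inventory and the total *external* removal — internal exchanges between the two boxes cancel.
M_total = 2760 + 8680 = 11440 t N.
ΣF_external_out = 5820 + 4380 = 10200 t N/yr.
τ = M_total / ΣF_ext = 11440 / 10200 = 1.122 yr.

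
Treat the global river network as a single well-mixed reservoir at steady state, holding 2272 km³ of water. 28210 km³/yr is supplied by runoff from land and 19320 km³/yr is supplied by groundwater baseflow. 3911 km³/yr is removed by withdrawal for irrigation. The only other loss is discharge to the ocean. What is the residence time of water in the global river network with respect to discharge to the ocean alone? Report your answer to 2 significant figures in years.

0.052 yr

At steady state ΣF_in = ΣF_out.
ΣF_in = 28210 + 19320 = 47530 km³/yr.
Discharge to the ocean flux = ΣF_in − (3911) = 47530 − 3911 = 43620 km³/yr.
τ = M / F = 2272 / 43620 = 0.05209 yr.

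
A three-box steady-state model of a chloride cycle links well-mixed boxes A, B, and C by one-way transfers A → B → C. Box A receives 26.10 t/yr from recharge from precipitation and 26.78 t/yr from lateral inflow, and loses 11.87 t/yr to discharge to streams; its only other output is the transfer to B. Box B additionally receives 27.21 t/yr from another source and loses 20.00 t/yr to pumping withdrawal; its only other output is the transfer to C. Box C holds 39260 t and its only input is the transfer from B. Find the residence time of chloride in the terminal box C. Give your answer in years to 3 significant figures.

Box A: F(A→B) = (26.10 + 26.78) − 11.87 = 41.010 t/yr.
Box B: F(B→C) = (41.010 + 27.21) − 20.00 = 48.220 t/yr.
Box C throughput = its input = 48.220 t/yr; τ = 39260 / 48.220 = 814.2 yr.

814 yr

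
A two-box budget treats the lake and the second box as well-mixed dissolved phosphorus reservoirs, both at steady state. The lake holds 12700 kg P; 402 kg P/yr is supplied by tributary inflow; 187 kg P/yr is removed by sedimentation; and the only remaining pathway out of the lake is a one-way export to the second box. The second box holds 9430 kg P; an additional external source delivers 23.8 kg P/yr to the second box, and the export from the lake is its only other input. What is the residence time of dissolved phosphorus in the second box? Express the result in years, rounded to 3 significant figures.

39.5 yr

Balance the lake: ΣF_in = 402.00 kg P/yr.
Export to the second box = ΣF_in − (187) = 215.00 kg P/yr.
Total input to the second box = 215.00 + 23.8 = 238.80 kg P/yr; at steady state this equals its total output.
τ = M / F = 9430 / 238.80 = 39.49 yr.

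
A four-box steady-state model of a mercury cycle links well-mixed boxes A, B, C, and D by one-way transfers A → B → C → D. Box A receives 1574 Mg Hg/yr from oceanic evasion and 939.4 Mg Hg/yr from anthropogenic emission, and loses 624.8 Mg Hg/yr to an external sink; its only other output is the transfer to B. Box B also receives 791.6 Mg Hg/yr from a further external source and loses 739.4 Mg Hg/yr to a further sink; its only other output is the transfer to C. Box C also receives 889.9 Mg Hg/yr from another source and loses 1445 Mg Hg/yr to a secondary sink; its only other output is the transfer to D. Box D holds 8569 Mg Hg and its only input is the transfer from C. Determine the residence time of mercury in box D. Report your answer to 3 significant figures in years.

6.18 yr

Box A: F(A→B) = (1574 + 939.4) − 624.8 = 1888.6 Mg Hg/yr.
Box B: F(B→C) = (1888.6 + 791.6) − 739.4 = 1940.8 Mg Hg/yr.
Box C: F(C→D) = (1940.8 + 889.9) − 1445 = 1385.7 Mg Hg/yr.
Box D throughput = its input = 1385.7 Mg Hg/yr; τ = 8569 / 1385.7 = 6.184 yr.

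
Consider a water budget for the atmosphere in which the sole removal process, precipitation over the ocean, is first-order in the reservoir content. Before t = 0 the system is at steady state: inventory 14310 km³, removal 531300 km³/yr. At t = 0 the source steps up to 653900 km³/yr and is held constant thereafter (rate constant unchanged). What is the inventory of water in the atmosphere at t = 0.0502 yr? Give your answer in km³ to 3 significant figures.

17100 km³

Residence time τ = M₀/F₀ = 0.02693 yr. The eventual steady state is M_∞ = M₀·(F₁/F₀) = 14310 × 653900/531300 = 17612 km³.
The anomaly ΔM(t) = M(t) − M_∞ decays as ΔM₀·e^(−t/τ) with ΔM₀ = 14310 − 17612 = −3302 km³.
At t = 0.0502 yr, e^(−t/τ) = e^(−1.864) = 0.1551, so ΔM = −512.1 km³ and M = 17612 − 512.1 = 17100 km³.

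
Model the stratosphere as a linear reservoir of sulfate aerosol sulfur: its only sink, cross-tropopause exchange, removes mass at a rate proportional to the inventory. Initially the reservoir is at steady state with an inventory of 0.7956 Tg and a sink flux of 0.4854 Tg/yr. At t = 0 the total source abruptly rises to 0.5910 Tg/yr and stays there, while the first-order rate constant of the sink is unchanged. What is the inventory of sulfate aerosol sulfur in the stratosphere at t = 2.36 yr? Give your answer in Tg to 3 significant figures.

τ = M₀/F₀ = 0.7956/0.4854 = 1.639 yr; rate constant k = 1/τ.
New steady state M_∞ = F₁/k = F₁·τ = 0.5910 × 1.639 = 0.96868 Tg.
M(t) = M_∞ + (M₀ − M_∞)·e^(−t/τ); t/τ = 2.36/1.639 = 1.440, so e^(−t/τ) = 0.2370.
M(t) = 0.96868 − 0.1731 × 0.2370 = 0.92767 Tg.

0.928 Tg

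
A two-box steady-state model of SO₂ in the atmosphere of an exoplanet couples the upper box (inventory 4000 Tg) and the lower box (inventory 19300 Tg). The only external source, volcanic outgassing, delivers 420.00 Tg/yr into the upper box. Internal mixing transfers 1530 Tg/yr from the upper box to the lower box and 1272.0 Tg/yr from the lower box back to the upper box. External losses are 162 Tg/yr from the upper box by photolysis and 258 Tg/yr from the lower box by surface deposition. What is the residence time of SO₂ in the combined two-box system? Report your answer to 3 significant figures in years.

55.5 yr

For the system as a whole, the A↔B exchange is internal and contributes nothing to the throughput; only the external sinks remove mass.
M_total = 4000 + 19300 = 23300 Tg.
ΣF_external_out = 162 + 258 = 420.00 Tg/yr.
τ = M_total / ΣF_ext = 23300 / 420.00 = 55.48 yr.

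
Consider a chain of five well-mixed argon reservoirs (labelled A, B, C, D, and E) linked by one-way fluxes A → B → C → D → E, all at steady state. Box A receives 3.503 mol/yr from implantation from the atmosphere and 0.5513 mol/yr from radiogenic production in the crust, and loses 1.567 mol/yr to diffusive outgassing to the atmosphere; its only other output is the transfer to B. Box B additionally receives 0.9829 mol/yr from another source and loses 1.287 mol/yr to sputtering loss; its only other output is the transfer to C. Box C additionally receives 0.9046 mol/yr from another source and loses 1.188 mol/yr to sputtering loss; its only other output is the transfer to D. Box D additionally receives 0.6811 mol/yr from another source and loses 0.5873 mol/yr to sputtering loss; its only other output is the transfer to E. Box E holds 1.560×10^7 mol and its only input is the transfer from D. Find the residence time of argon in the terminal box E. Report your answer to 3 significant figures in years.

7.83×10^6 yr

Box A: F(A→B) = (3.503 + 0.5513) − 1.567 = 2.4873 mol/yr.
Box B: F(B→C) = (2.4873 + 0.9829) − 1.287 = 2.1832 mol/yr.
Box C: F(C→D) = (2.1832 + 0.9046) − 1.188 = 1.8998 mol/yr.
Box D: F(D→E) = (1.8998 + 0.6811) − 0.5873 = 1.9936 mol/yr.
Box E throughput = its input = 1.9936 mol/yr; τ = 1.560×10^7 / 1.9936 = 7.825×10^6 yr.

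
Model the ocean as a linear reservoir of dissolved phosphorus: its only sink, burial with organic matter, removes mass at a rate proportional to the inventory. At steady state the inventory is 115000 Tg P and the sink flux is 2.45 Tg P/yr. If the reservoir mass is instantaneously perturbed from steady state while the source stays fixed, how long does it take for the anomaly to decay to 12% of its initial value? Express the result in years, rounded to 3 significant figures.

For a linear reservoir the anomaly decays as exp(−t/τ) with τ = M/F = 115000/2.45 = 46940 yr.
exp(−t/τ) = 0.12 ⇒ t = −τ ln(0.12) = 46940 × 2.120 = 99520 yr.

99500 yr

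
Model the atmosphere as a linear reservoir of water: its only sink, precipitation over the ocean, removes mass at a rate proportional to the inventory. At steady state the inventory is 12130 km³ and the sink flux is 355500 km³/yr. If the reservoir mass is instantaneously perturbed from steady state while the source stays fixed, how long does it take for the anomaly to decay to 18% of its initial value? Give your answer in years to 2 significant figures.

0.059 yr

For a linear reservoir the anomaly decays as exp(−t/τ) with τ = M/F = 12130/355500 = 0.03412 yr.
exp(−t/τ) = 0.18 ⇒ t = −τ ln(0.18) = 0.03412 × 1.715 = 0.05851 yr.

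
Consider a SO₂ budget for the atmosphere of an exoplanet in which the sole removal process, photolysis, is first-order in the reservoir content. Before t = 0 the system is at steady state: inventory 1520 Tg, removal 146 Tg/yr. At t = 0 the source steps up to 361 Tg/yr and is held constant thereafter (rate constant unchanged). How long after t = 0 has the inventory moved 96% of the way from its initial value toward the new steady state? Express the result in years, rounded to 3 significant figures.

τ = M₀/F₀ = 1520/146 = 10.41 yr.
The remaining gap fraction is e^(−t/τ); 96% covered ⇒ e^(−t/τ) = 0.0400.
t = −τ ln(0.0400) = 10.41 × 3.219 = 33.51 yr.

33.5 yr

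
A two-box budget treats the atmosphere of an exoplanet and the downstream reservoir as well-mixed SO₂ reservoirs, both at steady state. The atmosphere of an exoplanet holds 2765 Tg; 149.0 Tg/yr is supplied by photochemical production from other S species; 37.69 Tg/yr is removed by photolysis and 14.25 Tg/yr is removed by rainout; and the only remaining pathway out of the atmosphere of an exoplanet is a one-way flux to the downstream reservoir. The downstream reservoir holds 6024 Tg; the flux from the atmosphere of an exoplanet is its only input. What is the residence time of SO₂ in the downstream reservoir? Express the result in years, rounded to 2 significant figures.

62 yr

Balance the atmosphere of an exoplanet: ΣF_in = 149.00 Tg/yr.
Flux to the downstream reservoir = ΣF_in − (37.69 + 14.25) = 97.060 Tg/yr.
At steady state the output of the downstream reservoir equals its input, 97.060 Tg/yr.
τ = M / F = 6024 / 97.060 = 62.06 yr.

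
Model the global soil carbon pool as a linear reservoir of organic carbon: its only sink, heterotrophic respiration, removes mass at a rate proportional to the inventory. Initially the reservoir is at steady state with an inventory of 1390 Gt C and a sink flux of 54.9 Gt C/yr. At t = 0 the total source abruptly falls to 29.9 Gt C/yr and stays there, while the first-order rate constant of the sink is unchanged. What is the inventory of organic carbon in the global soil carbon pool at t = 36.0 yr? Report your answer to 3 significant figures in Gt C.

The sink rate constant is k = F₀/M₀ = 54.9/1390 = 0.03950 yr⁻¹.
Solving dM/dt = F₁ − kM with M(0) = M₀ gives M(t) = F₁/k + (M₀ − F₁/k)·e^(−kt).
F₁/k = 29.9/0.03950 = 757.03 Gt C; kt = 0.03950 × 36.0 = 1.422, e^(−kt) = 0.2413.
M(36.0) = 757.03 + (1390 − 757.03) × 0.2413 = 757.03 + 152.7 = 909.74 Gt C.

910 Gt C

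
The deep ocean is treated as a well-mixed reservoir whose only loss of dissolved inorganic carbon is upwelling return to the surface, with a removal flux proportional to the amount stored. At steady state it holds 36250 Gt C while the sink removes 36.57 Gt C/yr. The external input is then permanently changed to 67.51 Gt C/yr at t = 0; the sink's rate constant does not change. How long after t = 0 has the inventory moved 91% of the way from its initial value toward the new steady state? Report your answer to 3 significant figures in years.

τ = M₀/F₀ = 36250/36.57 = 991.2 yr.
The remaining gap fraction is e^(−t/τ); 91% covered ⇒ e^(−t/τ) = 0.0900.
t = −τ ln(0.0900) = 991.2 × 2.408 = 2387 yr.

2390 yr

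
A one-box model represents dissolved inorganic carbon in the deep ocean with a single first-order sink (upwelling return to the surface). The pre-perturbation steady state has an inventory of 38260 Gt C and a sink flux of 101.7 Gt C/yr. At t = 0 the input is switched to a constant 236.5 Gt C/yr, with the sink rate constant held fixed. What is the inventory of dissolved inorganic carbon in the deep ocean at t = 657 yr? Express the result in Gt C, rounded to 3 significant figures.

80100 Gt C

τ = M₀/F₀ = 38260/101.7 = 376.2 yr; rate constant k = 1/τ.
New steady state M_∞ = F₁/k = F₁·τ = 236.5 × 376.2 = 88972 Gt C.
M(t) = M_∞ + (M₀ − M_∞)·e^(−t/τ); t/τ = 657/376.2 = 1.746, so e^(−t/τ) = 0.1744.
M(t) = 88972 − 50710 × 0.1744 = 80128 Gt C.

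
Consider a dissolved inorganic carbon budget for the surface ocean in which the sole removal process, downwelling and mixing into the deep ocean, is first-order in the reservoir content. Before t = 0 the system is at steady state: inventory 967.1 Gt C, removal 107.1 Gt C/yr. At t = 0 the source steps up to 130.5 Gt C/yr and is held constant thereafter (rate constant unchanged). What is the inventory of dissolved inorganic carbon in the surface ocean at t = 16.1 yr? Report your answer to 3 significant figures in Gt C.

1140 Gt C

Residence time τ = M₀/F₀ = 9.030 yr. The eventual steady state is M_∞ = M₀·(F₁/F₀) = 967.1 × 130.5/107.1 = 1178.4 Gt C.
The anomaly ΔM(t) = M(t) − M_∞ decays as ΔM₀·e^(−t/τ) with ΔM₀ = 967.1 − 1178.4 = −211.3 Gt C.
At t = 16.1 yr, e^(−t/τ) = e^(−1.783) = 0.1681, so ΔM = −35.53 Gt C and M = 1178.4 − 35.53 = 1142.9 Gt C.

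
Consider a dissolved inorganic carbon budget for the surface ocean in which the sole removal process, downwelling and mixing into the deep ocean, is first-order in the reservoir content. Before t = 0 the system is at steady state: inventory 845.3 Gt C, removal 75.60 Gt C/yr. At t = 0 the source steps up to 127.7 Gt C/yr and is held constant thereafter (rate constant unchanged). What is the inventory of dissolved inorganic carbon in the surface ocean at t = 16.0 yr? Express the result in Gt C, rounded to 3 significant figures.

Residence time τ = M₀/F₀ = 11.18 yr. The eventual steady state is M_∞ = M₀·(F₁/F₀) = 845.3 × 127.7/75.60 = 1427.8 Gt C.
The anomaly ΔM(t) = M(t) − M_∞ decays as ΔM₀·e^(−t/τ) with ΔM₀ = 845.3 − 1427.8 = −582.5 Gt C.
At t = 16.0 yr, e^(−t/τ) = e^(−1.431) = 0.2391, so ΔM = −139.3 Gt C and M = 1427.8 − 139.3 = 1288.6 Gt C.

1290 Gt C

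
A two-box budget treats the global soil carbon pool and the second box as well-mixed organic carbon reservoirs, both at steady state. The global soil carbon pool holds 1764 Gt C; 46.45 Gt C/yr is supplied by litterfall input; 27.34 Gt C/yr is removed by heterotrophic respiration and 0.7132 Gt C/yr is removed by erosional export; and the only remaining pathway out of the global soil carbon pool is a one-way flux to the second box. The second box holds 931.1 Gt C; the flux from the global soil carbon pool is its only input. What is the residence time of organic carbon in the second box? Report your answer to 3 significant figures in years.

Balance the global soil carbon pool: ΣF_in = 46.450 Gt C/yr.
Flux to the second box = ΣF_in − (27.34 + 0.7132) = 18.397 Gt C/yr.
At steady state the output of the second box equals its input, 18.397 Gt C/yr.
τ = M / F = 931.1 / 18.397 = 50.61 yr.

50.6 yr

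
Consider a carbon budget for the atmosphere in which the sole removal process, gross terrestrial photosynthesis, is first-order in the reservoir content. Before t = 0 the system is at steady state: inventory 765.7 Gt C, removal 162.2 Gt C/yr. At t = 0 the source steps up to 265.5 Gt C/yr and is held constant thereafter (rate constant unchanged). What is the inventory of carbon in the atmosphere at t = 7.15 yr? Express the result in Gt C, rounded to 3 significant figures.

Residence time τ = M₀/F₀ = 4.721 yr. The eventual steady state is M_∞ = M₀·(F₁/F₀) = 765.7 × 265.5/162.2 = 1253.3 Gt C.
The anomaly ΔM(t) = M(t) − M_∞ decays as ΔM₀·e^(−t/τ) with ΔM₀ = 765.7 − 1253.3 = −487.6 Gt C.
At t = 7.15 yr, e^(−t/τ) = e^(−1.515) = 0.2199, so ΔM = −107.2 Gt C and M = 1253.3 − 107.2 = 1146.1 Gt C.

1150 Gt C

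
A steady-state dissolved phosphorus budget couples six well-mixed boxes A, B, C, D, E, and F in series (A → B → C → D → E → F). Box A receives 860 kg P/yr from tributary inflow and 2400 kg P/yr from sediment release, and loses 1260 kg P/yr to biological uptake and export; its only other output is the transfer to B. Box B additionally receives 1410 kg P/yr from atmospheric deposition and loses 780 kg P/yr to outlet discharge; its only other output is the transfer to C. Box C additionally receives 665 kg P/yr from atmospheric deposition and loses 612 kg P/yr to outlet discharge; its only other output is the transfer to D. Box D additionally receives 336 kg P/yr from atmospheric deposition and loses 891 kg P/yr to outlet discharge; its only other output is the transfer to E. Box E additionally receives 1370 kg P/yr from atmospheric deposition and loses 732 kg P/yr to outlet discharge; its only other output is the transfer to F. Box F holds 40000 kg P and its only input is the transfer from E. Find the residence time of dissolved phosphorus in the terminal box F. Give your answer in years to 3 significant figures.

Box A: F(A→B) = (860 + 2400) − 1260 = 2000.0 kg P/yr.
Box B: F(B→C) = (2000.0 + 1410) − 780 = 2630.0 kg P/yr.
Box C: F(C→D) = (2630.0 + 665) − 612 = 2683.0 kg P/yr.
Box D: F(D→E) = (2683.0 + 336) − 891 = 2128.0 kg P/yr.
Box E: F(E→F) = (2128.0 + 1370) − 732 = 2766.0 kg P/yr.
Box F throughput = its input = 2766.0 kg P/yr; τ = 40000 / 2766.0 = 14.46 yr.

14.5 yr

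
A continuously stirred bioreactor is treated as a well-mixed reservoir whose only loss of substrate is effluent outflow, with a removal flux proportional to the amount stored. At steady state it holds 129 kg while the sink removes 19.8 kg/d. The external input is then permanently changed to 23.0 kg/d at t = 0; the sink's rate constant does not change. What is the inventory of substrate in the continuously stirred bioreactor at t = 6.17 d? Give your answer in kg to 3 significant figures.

142 kg

Residence time τ = M₀/F₀ = 6.515 d. The eventual steady state is M_∞ = M₀·(F₁/F₀) = 129 × 23.0/19.8 = 149.85 kg.
The anomaly ΔM(t) = M(t) − M_∞ decays as ΔM₀·e^(−t/τ) with ΔM₀ = 129 − 149.85 = −20.85 kg.
At t = 6.17 d, e^(−t/τ) = e^(−0.9470) = 0.3879, so ΔM = −8.087 kg and M = 149.85 − 8.087 = 141.76 kg.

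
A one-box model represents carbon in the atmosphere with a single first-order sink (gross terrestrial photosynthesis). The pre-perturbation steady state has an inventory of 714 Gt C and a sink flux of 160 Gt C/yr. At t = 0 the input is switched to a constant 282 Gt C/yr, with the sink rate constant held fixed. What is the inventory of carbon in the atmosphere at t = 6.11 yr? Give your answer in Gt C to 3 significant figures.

1120 Gt C

τ = M₀/F₀ = 714/160 = 4.463 yr; rate constant k = 1/τ.
New steady state M_∞ = F₁/k = F₁·τ = 282 × 4.463 = 1258.4 Gt C.
M(t) = M_∞ + (M₀ − M_∞)·e^(−t/τ); t/τ = 6.11/4.463 = 1.369, so e^(−t/τ) = 0.2543.
M(t) = 1258.4 − 544.4 × 0.2543 = 1120.0 Gt C.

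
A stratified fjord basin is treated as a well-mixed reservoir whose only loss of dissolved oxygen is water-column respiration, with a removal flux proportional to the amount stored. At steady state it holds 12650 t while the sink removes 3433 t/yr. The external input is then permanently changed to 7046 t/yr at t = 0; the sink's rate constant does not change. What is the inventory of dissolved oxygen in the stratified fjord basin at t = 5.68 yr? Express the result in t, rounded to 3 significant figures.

The sink rate constant is k = F₀/M₀ = 3433/12650 = 0.2714 yr⁻¹.
Solving dM/dt = F₁ − kM with M(0) = M₀ gives M(t) = F₁/k + (M₀ − F₁/k)·e^(−kt).
F₁/k = 7046/0.2714 = 25963 t; kt = 0.2714 × 5.68 = 1.541, e^(−kt) = 0.2141.
M(5.68) = 25963 + (12650 − 25963) × 0.2141 = 25963 − 2850 = 23113 t.

23100 t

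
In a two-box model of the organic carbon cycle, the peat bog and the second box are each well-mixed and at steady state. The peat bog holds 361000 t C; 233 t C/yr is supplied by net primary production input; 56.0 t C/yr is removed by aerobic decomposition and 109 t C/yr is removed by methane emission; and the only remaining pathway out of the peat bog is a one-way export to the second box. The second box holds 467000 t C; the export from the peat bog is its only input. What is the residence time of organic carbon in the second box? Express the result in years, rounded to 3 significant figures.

6870 yr

Balance the peat bog: ΣF_in = 233.00 t C/yr.
Export to the second box = ΣF_in − (56.0 + 109) = 68.000 t C/yr.
At steady state the output of the second box equals its input, 68.000 t C/yr.
τ = M / F = 467000 / 68.000 = 6868 yr.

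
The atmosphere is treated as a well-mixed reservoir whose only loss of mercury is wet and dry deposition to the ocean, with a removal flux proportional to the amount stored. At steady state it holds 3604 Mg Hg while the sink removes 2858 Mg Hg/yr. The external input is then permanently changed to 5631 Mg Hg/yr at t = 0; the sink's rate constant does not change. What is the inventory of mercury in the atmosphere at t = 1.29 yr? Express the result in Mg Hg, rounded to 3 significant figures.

5840 Mg Hg

The sink rate constant is k = F₀/M₀ = 2858/3604 = 0.7930 yr⁻¹.
Solving dM/dt = F₁ − kM with M(0) = M₀ gives M(t) = F₁/k + (M₀ − F₁/k)·e^(−kt).
F₁/k = 5631/0.7930 = 7100.8 Mg Hg; kt = 0.7930 × 1.29 = 1.023, e^(−kt) = 0.3595.
M(1.29) = 7100.8 + (3604 − 7100.8) × 0.3595 = 7100.8 − 1257 = 5843.6 Mg Hg.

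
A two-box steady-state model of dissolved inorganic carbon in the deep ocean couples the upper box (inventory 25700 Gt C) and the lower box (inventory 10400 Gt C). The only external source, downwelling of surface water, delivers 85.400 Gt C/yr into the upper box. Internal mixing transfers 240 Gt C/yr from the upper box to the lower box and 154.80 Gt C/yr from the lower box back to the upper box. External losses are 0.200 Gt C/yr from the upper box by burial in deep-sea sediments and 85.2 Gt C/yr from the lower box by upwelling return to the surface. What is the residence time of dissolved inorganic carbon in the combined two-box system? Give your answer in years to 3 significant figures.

Treat the two boxes together as one reservoir: the mixing fluxes between them are internal recycling, so τ = ΣM / Σ(external losses).
M_total = 25700 + 10400 = 36100 Gt C.
ΣF_external_out = 0.200 + 85.2 = 85.400 Gt C/yr.
τ = M_total / ΣF_ext = 36100 / 85.400 = 422.7 yr.

423 yr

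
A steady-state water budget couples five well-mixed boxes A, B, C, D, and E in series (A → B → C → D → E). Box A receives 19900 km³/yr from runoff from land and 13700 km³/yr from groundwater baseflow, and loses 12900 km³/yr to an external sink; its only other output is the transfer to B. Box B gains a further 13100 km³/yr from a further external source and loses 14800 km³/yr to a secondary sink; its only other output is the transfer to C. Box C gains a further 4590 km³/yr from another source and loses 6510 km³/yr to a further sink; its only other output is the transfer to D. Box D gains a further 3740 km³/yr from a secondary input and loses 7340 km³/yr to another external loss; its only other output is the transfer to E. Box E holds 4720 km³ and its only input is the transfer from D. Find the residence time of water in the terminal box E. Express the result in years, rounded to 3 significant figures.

Box A: F(A→B) = (19900 + 13700) − 12900 = 20700 km³/yr.
Box B: F(B→C) = (20700 + 13100) − 14800 = 19000 km³/yr.
Box C: F(C→D) = (19000 + 4590) − 6510 = 17080 km³/yr.
Box D: F(D→E) = (17080 + 3740) − 7340 = 13480 km³/yr.
Box E throughput = its input = 13480 km³/yr; τ = 4720 / 13480 = 0.3501 yr.

0.350 yr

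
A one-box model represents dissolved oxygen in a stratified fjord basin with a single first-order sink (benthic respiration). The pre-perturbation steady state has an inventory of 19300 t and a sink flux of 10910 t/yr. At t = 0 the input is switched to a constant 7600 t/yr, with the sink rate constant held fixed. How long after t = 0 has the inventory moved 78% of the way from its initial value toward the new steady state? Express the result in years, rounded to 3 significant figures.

2.68 yr

τ = M₀/F₀ = 19300/10910 = 1.769 yr.
The remaining gap fraction is e^(−t/τ); 78% covered ⇒ e^(−t/τ) = 0.220.
t = −τ ln(0.220) = 1.769 × 1.514 = 2.679 yr.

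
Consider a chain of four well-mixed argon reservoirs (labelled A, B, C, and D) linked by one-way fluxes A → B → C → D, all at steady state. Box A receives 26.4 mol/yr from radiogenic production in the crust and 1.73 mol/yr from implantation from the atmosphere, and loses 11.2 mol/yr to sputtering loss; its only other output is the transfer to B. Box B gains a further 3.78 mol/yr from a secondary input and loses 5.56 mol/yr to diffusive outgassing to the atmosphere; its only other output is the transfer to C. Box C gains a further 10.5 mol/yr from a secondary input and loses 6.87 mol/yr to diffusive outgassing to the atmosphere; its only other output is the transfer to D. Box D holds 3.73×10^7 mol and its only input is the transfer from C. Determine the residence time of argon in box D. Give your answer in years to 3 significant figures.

Box A: F(A→B) = (26.4 + 1.73) − 11.2 = 16.930 mol/yr.
Box B: F(B→C) = (16.930 + 3.78) − 5.56 = 15.150 mol/yr.
Box C: F(C→D) = (15.150 + 10.5) − 6.87 = 18.780 mol/yr.
Box D throughput = its input = 18.780 mol/yr; τ = 3.73×10^7 / 18.780 = 1.986×10^6 yr.

1.99×10^6 yr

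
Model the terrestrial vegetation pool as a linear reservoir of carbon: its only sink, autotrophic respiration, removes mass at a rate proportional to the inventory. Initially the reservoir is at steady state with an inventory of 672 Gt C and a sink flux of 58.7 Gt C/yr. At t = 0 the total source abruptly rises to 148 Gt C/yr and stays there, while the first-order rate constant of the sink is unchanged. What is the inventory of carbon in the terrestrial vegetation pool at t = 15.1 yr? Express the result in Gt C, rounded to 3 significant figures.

Residence time τ = M₀/F₀ = 11.45 yr. The eventual steady state is M_∞ = M₀·(F₁/F₀) = 672 × 148/58.7 = 1694.3 Gt C.
The anomaly ΔM(t) = M(t) − M_∞ decays as ΔM₀·e^(−t/τ) with ΔM₀ = 672 − 1694.3 = −1022 Gt C.
At t = 15.1 yr, e^(−t/τ) = e^(−1.319) = 0.2674, so ΔM = −273.4 Gt C and M = 1694.3 − 273.4 = 1420.9 Gt C.

1420 Gt C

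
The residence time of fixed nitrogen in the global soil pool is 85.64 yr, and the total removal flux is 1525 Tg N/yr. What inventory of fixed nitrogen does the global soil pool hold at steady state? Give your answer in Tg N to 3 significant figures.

131000 Tg N

τ = M/F ⇒ M = τ × F = 85.64 × 1525 = 130600 Tg N.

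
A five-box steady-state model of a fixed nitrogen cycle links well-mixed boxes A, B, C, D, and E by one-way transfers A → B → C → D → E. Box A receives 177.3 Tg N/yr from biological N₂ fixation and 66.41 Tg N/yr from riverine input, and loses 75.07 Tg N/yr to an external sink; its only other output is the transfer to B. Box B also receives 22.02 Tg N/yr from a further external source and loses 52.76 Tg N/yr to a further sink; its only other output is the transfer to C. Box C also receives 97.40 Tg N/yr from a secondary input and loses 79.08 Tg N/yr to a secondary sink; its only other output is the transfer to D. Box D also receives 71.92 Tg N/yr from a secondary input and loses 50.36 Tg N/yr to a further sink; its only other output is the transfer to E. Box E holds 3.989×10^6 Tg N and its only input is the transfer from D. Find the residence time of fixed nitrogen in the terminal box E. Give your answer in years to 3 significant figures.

Box A: F(A→B) = (177.3 + 66.41) − 75.07 = 168.64 Tg N/yr.
Box B: F(B→C) = (168.64 + 22.02) − 52.76 = 137.90 Tg N/yr.
Box C: F(C→D) = (137.90 + 97.40) − 79.08 = 156.22 Tg N/yr.
Box D: F(D→E) = (156.22 + 71.92) − 50.36 = 177.78 Tg N/yr.
Box E throughput = its input = 177.78 Tg N/yr; τ = 3.989×10^6 / 177.78 = 22440 yr.

22400 yr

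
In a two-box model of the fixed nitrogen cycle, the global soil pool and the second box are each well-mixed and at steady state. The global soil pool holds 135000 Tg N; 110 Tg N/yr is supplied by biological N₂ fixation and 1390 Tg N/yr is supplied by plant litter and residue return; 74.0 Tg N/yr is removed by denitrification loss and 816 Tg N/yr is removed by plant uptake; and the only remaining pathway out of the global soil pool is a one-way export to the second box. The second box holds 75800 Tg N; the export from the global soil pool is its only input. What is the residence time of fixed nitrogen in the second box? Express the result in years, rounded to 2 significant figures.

120 yr

Balance the global soil pool: ΣF_in = 110 + 1390 = 1500.0 Tg N/yr.
Export to the second box = ΣF_in − (74.0 + 816) = 610.00 Tg N/yr.
At steady state the output of the second box equals its input, 610.00 Tg N/yr.
τ = M / F = 75800 / 610.00 = 124.3 yr.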